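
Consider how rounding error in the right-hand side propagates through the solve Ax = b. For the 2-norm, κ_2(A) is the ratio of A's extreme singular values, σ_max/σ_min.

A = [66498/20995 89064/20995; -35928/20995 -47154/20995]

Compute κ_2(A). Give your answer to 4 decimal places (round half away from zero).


247.0000

AᵀA = [19767492/1525225 26355456/1525225; 26355456/1525225 35141508/1525225]; tr = 2196360/61009, det = 1296/61009
eigenvalues of AᵀA: λ = (tr ± √(tr²−4·det))/2 = 36, 36/61009
κ_2(A) = √(λ_max/λ_min) = √(36 / (36/61009)) = 247.0000


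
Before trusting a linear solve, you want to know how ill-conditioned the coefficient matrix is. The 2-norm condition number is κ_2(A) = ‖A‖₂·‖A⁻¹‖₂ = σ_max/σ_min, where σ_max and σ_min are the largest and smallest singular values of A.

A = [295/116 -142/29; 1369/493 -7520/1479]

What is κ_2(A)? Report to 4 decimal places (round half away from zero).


form AᵀA = [65561/4624 -46075/1734; -46075/1734 129604/2601] with trace 9217/144 and determinant 4/9
char-poly roots: 64 and 1/144
so κ_2 = √(64 / (1/144)) = 96.0000

96.0000


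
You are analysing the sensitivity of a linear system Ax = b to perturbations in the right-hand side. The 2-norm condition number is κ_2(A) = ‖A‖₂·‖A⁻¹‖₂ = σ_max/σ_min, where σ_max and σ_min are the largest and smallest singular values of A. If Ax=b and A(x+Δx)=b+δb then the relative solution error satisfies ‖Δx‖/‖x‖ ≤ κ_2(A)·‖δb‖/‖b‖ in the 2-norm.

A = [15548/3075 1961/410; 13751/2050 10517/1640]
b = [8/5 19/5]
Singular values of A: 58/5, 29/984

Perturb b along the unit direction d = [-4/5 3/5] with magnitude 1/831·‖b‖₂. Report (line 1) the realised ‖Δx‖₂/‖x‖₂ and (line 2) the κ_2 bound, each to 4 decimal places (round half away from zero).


largest singular value 58/5, smallest 29/984
κ_2(A) = (58/5) / (29/984) = 393.6000
bound on ‖Δx‖/‖x‖: κ·ε = 393.6000·1/831 = 0.4736
solve Ax = b  →  x = [-23.1510 24.8086]
‖b‖ = 4.1231, ‖x‖ = 33.9328
re-solving with b+δb shifts x by Δx of norm 0.1684
relative error = 0.0050
tightness: 0.0050 against a bound of 0.4736 (unrounded ratio ≈ 0.0105)

0.0050
0.4736


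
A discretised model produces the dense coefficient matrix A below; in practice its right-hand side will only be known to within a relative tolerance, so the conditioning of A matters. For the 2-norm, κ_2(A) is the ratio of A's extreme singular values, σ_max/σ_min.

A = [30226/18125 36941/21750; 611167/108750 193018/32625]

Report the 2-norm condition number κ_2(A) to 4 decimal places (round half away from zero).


AᵀA = [650264161/18922500 102412352/2838375; 102412352/2838375 258088849/6812100]; tr = 7315457/101250, det = 83521/810000
solving λ² − 7315457/101250·λ + 83521/810000 = 0 gives λ = 289/4, 289/202500
κ = σ_max/σ_min = (17/2)/(17/450) = 225.0000

225.0000


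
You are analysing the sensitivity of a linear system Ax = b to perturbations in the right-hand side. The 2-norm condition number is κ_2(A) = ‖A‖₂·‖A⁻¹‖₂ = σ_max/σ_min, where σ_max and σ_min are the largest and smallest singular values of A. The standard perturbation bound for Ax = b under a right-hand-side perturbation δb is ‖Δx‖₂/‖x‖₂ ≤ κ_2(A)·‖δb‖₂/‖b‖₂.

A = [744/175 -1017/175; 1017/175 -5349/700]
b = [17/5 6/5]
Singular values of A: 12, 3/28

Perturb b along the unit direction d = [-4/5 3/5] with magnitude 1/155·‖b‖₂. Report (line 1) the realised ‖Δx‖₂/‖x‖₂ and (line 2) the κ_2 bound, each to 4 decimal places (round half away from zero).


0.0116
0.7226

σ_max = 12, σ_min = 3/28
κ_2(A) = 12 / (3/28) = 112.0000
worst-case relative error ≤ 112.0000 × 1/155 = 0.7226
solve Ax = b  →  x = [-14.7833 -11.4000]
2-norm of b is 3.6056; of x, 18.6683
δb = ε·‖b‖·d = [-0.0186 0.0140]; solving A·Δx = δb gives ‖Δx‖ = 0.2171
realised ‖Δx‖/‖x‖ = 0.0116
realised/bound (from unrounded values) ≈ 0.0161


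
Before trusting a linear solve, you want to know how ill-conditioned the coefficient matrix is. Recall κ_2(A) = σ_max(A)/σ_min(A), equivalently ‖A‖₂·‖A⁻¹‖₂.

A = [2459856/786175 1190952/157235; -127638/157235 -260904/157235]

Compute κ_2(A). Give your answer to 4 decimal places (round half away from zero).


73.7500

M = AᵀA = [295528212/28283125 141677424/5656625; 141677424/5656625 13603968/226265]. tr(M)=153540324/2175625, det(M)=49787136/54390625
char-poly roots: 1764/25 and 28224/2175625
σ_max=√(1764/25)=(42/5), σ_min=√(28224/2175625)=(168/1475) → κ = 73.7500


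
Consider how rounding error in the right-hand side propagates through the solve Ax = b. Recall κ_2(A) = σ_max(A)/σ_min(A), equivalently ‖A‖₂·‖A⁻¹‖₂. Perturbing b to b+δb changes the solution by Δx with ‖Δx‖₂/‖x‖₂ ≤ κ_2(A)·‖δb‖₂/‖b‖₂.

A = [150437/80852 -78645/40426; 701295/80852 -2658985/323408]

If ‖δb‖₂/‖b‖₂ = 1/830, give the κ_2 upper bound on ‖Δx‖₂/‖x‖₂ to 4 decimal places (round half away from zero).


AᵀA = [153017837/1944392 -1165604895/15555136; -1165604895/15555136 4441429825/62220544]; tr = 11103449/73984, det = 2941225/1183744
λ_max, λ_min = (11103449/73984 ± √123232178798001/5473632256)/2 = 2401/16, 1225/73984
σ_max=√(2401/16)=(49/4), σ_min=√(1225/73984)=(35/272) → κ = 95.2000
bound on ‖Δx‖/‖x‖: κ·ε = 95.2000·1/830 = 0.1147

0.1147


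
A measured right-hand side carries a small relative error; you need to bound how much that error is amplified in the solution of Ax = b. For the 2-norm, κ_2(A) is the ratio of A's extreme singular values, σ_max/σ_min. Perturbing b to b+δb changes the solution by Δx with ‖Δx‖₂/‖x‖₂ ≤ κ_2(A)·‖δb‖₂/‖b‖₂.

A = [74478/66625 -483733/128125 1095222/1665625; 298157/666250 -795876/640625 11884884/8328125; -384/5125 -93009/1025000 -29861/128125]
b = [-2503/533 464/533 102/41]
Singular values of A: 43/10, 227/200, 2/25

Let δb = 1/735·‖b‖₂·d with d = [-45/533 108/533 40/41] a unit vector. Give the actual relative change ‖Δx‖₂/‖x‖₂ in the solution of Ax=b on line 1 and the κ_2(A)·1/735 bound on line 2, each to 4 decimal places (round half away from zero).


largest singular value 43/10, smallest 2/25
condition number: (43/10) ÷ (2/25) = 53.7500
perturbation bound = 53.7500·1/735 = 0.0731
solve Ax = b  →  x = [-36.2605 -8.7293 4.3816]
2-norm of b is 5.3852; of x, 37.5529
δb = ε·‖b‖·d = [-0.0006 0.0015 0.0071]; solving A·Δx = δb gives ‖Δx‖ = 0.0916
relative error = 0.0024
realised/bound (from unrounded values) ≈ 0.0333

0.0024
0.0731


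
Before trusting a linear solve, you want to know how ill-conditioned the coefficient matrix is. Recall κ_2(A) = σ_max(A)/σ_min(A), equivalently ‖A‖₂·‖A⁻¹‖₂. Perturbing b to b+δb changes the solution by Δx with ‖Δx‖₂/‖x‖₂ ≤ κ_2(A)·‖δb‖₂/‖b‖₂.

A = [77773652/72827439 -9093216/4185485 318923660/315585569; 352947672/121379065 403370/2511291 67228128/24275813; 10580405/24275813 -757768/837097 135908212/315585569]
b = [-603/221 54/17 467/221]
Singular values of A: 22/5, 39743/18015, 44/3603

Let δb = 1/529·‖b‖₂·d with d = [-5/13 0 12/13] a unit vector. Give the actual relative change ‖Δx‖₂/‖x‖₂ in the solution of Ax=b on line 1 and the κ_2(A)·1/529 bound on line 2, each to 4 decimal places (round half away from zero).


0.0030
0.6811

σ_max = 22/5, σ_min = 44/3603
κ = σ_max/σ_min = (22/5)/(44/3603) = 360.3000
perturbation bound = 360.3000·1/529 = 0.6811
solve Ax = b  →  x = [-168.8828 1.2269 178.4028]
‖b‖₂ = 4.6904 and ‖x‖₂ = 245.6633
Δx = A⁻¹·δb where δb = 1/529·4.6904·d; ‖Δx‖ = 0.7261
realised ‖Δx‖/‖x‖ = 0.0030
tightness: 0.0030 against a bound of 0.6811 (unrounded ratio ≈ 0.0043)


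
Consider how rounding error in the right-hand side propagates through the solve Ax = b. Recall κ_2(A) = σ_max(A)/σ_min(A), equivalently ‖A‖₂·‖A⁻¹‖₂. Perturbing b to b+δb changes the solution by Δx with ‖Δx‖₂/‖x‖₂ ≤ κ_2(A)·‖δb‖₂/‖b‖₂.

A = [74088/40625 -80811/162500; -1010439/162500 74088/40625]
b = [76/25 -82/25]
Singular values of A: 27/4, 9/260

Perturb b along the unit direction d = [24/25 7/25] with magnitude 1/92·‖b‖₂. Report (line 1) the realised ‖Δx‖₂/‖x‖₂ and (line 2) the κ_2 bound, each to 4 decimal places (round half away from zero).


0.0243
2.1196

σ_max = 27/4, σ_min = 9/260
condition number: (27/4) ÷ (9/260) = 195.0000
perturbation bound = 195.0000·1/92 = 2.1196
solve Ax = b  →  x = [16.7467 55.3007]
‖b‖₂ = 4.4721 and ‖x‖₂ = 57.7808
re-solving with b+δb shifts x by Δx of norm 1.4043
realised ‖Δx‖/‖x‖ = 0.0243
tightness: 0.0243 against a bound of 2.1196 (unrounded ratio ≈ 0.0115)


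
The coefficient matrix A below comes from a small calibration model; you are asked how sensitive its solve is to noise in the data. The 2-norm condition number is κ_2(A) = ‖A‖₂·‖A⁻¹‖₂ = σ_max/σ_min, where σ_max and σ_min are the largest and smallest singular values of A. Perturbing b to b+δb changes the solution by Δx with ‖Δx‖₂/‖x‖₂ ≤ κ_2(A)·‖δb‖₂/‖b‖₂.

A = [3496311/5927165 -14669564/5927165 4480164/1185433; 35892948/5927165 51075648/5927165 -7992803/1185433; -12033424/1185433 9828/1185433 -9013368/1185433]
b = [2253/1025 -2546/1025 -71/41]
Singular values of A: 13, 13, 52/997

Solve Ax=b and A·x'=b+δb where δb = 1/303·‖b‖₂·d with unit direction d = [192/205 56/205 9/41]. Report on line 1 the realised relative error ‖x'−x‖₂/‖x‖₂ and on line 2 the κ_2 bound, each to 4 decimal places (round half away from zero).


from the listed singular values, σ₁ = 13, σ_n = 52/997
κ = σ_max/σ_min = 13/(52/997) = 249.2500
worst-case relative error ≤ 249.2500 × 1/303 = 0.8226
solve Ax = b  →  x = [-7.9109 13.7248 10.8042]
‖b‖₂ = 3.7417 and ‖x‖₂ = 19.1751
Δx = A⁻¹·δb where δb = 1/303·3.7417·d; ‖Δx‖ = 0.2368
relative error = 0.0123
realised/bound (from unrounded values) ≈ 0.0150

0.0123
0.8226


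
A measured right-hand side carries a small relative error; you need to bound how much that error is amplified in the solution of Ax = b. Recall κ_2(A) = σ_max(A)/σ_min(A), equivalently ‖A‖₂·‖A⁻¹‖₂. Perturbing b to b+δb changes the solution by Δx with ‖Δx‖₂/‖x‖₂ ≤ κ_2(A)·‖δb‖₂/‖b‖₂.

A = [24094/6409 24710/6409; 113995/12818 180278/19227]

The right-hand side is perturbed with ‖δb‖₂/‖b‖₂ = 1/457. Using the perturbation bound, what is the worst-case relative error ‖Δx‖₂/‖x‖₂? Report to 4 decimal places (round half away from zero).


form AᵀA = [3125269/33524 2461025/25143; 2461025/25143 7752584/75429] with trace 2039233/10404 and determinant 2401/2601
λ_max, λ_min = (2039233/10404 ± √4158071548225/108243216)/2 = 196, 49/10404
κ_2(A) = √(λ_max/λ_min) = √(196 / (49/10404)) = 204.0000
perturbation bound = 204.0000·1/457 = 0.4464

0.4464


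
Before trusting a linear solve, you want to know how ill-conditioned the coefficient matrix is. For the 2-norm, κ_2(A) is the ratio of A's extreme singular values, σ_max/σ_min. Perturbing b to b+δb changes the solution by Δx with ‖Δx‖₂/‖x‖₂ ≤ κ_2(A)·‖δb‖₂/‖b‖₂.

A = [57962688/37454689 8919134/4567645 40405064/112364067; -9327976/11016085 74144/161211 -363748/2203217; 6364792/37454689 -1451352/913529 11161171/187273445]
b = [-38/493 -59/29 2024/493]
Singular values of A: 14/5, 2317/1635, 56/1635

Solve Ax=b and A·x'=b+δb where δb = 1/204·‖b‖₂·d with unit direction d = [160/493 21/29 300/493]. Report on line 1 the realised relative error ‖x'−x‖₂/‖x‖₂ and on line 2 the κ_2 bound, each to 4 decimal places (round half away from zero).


from the listed singular values, σ₁ = 14/5, σ_n = 56/1635
κ = σ_max/σ_min = (14/5)/(56/1635) = 81.7500
worst-case relative error ≤ 81.7500 × 1/204 = 0.4007
solve Ax = b  →  x = [-4.3071 -1.9585 28.9572]
‖b‖₂ = 4.5826 and ‖x‖₂ = 29.3412
with δb = [0.0073 0.0163 0.0137], A·Δx = δb → ‖Δx‖ = 0.6559
dividing the unrounded norms, ‖Δx‖/‖x‖ = 0.0224
realised/bound (from unrounded values) ≈ 0.0558

0.0224
0.4007


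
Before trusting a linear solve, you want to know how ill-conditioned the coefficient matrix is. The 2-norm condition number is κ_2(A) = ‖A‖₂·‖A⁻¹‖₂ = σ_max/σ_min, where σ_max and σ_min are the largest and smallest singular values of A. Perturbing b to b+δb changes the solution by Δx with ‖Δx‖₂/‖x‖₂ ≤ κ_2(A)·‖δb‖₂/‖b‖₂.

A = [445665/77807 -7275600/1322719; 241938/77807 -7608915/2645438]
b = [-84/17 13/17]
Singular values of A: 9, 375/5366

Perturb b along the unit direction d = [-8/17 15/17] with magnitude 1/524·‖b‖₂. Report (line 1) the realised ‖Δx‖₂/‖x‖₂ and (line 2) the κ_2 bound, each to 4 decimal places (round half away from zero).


σ_max = 9, σ_min = 375/5366
κ = σ_max/σ_min = 9/(375/5366) = 128.7840
worst-case relative error ≤ 128.7840 × 1/524 = 0.2458
solve Ax = b  →  x = [29.2837 31.3923]
2-norm of b is 5.0000; of x, 42.9303
δb = ε·‖b‖·d = [-0.0045 0.0084]; solving A·Δx = δb gives ‖Δx‖ = 0.1365
realised ‖Δx‖/‖x‖ = 0.0032
realised/bound (from unrounded values) ≈ 0.0129

0.0032
0.2458


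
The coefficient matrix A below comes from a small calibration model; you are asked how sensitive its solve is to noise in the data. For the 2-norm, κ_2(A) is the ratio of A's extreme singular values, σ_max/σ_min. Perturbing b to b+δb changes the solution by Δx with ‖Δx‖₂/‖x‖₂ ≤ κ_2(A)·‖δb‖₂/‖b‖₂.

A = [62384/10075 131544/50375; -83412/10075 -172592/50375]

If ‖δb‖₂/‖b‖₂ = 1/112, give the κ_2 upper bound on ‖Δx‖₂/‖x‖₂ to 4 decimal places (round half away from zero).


M = AᵀA = [433973008/4060225 904099392/20301125; 904099392/20301125 1883672896/101505625]. tr(M)=75343184/600625, det(M)=2458624/15015625
solving λ² − 75343184/600625·λ + 2458624/15015625 = 0 gives λ = 3136/25, 784/600625
κ_2(A) = √(λ_max/λ_min) = √((3136/25) / (784/600625)) = 310.0000
bound on ‖Δx‖/‖x‖: κ·ε = 310.0000·1/112 = 2.7679

2.7679


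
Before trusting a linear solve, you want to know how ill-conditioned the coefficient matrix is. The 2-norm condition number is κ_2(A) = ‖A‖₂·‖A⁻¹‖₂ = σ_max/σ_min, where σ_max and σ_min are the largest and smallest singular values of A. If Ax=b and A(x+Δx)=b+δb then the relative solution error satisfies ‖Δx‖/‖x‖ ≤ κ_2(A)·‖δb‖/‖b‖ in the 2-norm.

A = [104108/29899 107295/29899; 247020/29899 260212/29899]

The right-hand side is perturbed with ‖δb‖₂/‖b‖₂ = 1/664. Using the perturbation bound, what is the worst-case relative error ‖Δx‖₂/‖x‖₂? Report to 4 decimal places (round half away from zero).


0.3882

AᵀA = [71857356064/893950201 75447836100/893950201; 75447836100/893950201 79222501969/893950201]; tr = 179643113/1062961, det = 456976/1062961
char-poly roots: 169 and 2704/1062961
so κ_2 = √(169 / (2704/1062961)) = 257.7500
bound on ‖Δx‖/‖x‖: κ·ε = 257.7500·1/664 = 0.3882


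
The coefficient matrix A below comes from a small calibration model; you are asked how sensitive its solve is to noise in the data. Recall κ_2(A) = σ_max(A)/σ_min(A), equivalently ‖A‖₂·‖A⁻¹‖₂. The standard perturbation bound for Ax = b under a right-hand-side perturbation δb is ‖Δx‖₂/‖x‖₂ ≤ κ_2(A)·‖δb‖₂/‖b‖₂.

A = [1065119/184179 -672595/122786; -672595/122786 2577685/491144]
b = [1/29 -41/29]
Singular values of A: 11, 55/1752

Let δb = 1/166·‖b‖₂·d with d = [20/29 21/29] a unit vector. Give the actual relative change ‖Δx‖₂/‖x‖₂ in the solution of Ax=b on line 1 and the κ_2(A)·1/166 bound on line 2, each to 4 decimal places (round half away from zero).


0.0085
2.1108

from the listed singular values, σ₁ = 11, σ_n = 55/1752
κ_2(A) = 11 / (55/1752) = 350.4000
κ_2(A)·‖δb‖/‖b‖ = 2.1108
solve Ax = b  →  x = [-21.9028 -23.1298]
‖b‖ = 1.4142, ‖x‖ = 31.8547
Δx = A⁻¹·δb where δb = 1/166·1.4142·d; ‖Δx‖ = 0.2714
dividing the unrounded norms, ‖Δx‖/‖x‖ = 0.0085
realised/bound (from unrounded values) ≈ 0.0040


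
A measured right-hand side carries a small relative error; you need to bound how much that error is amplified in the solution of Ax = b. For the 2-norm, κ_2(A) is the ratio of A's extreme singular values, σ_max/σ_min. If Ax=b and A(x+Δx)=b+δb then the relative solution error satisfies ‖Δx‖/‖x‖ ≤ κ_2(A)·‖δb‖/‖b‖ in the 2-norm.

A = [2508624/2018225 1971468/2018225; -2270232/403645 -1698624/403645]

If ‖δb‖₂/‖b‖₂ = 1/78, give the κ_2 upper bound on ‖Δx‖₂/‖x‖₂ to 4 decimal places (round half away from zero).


form AᵀA = [80393829696/2423100625 60292942272/2423100625; 60292942272/2423100625 45222946704/2423100625] with trace 5024671056/96924025 and determinant 6718464/96924025
solving λ² − 5024671056/96924025·λ + 6718464/96924025 = 0 gives λ = 1296/25, 5184/3876961
κ_2(A) = √(λ_max/λ_min) = √((1296/25) / (5184/3876961)) = 196.9000
κ_2(A)·‖δb‖/‖b‖ = 2.5244

2.5244


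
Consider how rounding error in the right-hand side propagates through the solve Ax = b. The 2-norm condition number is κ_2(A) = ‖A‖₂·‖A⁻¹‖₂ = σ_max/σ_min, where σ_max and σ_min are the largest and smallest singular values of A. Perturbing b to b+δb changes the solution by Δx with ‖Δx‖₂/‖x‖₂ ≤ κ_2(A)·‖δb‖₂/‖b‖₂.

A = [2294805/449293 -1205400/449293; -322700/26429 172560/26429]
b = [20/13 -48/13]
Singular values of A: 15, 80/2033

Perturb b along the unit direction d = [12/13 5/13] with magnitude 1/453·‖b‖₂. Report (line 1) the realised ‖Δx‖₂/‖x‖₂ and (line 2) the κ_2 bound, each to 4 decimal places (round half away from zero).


0.8415
0.8415

from the listed singular values, σ₁ = 15, σ_n = 80/2033
κ = σ_max/σ_min = 15/(80/2033) = 381.1875
bound on ‖Δx‖/‖x‖: κ·ε = 381.1875·1/453 = 0.8415
solve Ax = b  →  x = [0.2353 -0.1255]
‖b‖₂ = 4.0000 and ‖x‖₂ = 0.2667
with δb = [0.0082 0.0034], A·Δx = δb → ‖Δx‖ = 0.2244
realised ‖Δx‖/‖x‖ = 0.8415
so the bound is sharp here: realised error equals the bound


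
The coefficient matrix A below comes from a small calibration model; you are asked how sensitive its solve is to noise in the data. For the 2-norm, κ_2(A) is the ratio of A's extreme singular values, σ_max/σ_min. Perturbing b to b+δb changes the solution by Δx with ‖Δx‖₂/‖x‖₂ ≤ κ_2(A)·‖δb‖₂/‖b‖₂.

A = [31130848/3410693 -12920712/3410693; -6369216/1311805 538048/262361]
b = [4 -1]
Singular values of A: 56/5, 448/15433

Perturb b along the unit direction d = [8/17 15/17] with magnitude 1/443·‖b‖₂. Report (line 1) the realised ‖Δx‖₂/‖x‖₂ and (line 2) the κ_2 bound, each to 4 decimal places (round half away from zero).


from the listed singular values, σ₁ = 56/5, σ_n = 448/15433
κ = σ_max/σ_min = (56/5)/(448/15433) = 385.8250
κ_2(A)·‖δb‖/‖b‖ = 0.8709
solve Ax = b  →  x = [13.5792 31.6614]
‖b‖ = 4.1231, ‖x‖ = 34.4505
with δb = [0.0044 0.0082], A·Δx = δb → ‖Δx‖ = 0.3206
realised ‖Δx‖/‖x‖ = 0.0093
tightness: 0.0093 against a bound of 0.8709 (unrounded ratio ≈ 0.0107)

0.0093
0.8709


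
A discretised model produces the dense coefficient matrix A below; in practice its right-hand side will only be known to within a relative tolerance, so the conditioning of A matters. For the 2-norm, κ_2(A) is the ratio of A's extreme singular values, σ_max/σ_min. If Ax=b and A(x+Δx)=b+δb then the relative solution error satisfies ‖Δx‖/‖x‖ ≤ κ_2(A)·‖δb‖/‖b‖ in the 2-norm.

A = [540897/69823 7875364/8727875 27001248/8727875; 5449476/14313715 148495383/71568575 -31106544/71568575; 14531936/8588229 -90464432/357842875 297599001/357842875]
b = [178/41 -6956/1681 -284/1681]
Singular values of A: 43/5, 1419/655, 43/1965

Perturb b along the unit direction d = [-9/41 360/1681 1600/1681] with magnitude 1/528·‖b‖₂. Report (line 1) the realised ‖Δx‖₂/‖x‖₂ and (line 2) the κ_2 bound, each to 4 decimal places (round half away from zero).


σ_max = 43/5, σ_min = 43/1965
κ_2(A) = (43/5) / (43/1965) = 393.0000
bound on ‖Δx‖/‖x‖: κ·ε = 393.0000·1/528 = 0.7443
solve Ax = b  →  x = [35.5814 -25.3446 -80.3016]
‖b‖ = 6.0000, ‖x‖ = 91.4152
Δx = A⁻¹·δb where δb = 1/528·6.0000·d; ‖Δx‖ = 0.5193
relative error = 0.0057
tightness: 0.0057 against a bound of 0.7443 (unrounded ratio ≈ 0.0076)

0.0057
0.7443


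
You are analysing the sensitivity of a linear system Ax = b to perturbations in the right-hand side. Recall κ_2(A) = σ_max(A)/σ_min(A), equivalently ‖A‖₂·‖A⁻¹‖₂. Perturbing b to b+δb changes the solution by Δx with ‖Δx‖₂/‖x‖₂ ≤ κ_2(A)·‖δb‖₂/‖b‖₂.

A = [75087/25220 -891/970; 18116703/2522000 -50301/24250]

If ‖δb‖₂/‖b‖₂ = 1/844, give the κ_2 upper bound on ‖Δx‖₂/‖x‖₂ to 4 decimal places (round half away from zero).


M = AᵀA = [2275713037161/37636000000 -82964966931/4704500000; -82964966931/4704500000 1513183113/294031250]. tr(M)=3951040761/60217600, det(M)=43046721/240870400
char-poly roots: 6561/100 and 6561/2408704
σ_max=√(6561/100)=(81/10), σ_min=√(6561/2408704)=(81/1552) → κ = 155.2000
bound on ‖Δx‖/‖x‖: κ·ε = 155.2000·1/844 = 0.1839

0.1839


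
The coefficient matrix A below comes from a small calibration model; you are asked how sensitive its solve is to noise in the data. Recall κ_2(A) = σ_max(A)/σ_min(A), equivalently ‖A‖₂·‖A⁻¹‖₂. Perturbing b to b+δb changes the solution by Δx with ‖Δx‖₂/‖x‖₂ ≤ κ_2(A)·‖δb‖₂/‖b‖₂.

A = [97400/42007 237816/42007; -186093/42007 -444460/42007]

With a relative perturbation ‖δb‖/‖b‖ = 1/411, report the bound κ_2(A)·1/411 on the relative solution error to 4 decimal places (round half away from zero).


0.7515

AᵀA = [152655241/6105841 366346620/6105841; 366346620/6105841 879242704/6105841]; tr = 1031897945/6105841, det = 1827904/6105841
eigenvalues of AᵀA: λ = (tr ± √(tr²−4·det))/2 = 169, 10816/6105841
κ = σ_max/σ_min = 13/(104/2471) = 308.8750
κ_2(A)·‖δb‖/‖b‖ = 0.7515


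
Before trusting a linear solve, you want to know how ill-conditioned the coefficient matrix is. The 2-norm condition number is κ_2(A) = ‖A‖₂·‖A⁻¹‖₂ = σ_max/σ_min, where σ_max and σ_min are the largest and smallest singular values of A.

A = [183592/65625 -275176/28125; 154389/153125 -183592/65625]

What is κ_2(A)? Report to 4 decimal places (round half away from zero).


form AᵀA = [2985790033/337640625 -4368938824/144703125; -4368938824/144703125 6421958272/62015625] with trace 109295381/972405 and determinant 504990784/121550625
solving λ² − 109295381/972405·λ + 504990784/121550625 = 0 gives λ = 2809/25, 179776/4862025
so κ_2 = √((2809/25) / (179776/4862025)) = 55.1250

55.1250


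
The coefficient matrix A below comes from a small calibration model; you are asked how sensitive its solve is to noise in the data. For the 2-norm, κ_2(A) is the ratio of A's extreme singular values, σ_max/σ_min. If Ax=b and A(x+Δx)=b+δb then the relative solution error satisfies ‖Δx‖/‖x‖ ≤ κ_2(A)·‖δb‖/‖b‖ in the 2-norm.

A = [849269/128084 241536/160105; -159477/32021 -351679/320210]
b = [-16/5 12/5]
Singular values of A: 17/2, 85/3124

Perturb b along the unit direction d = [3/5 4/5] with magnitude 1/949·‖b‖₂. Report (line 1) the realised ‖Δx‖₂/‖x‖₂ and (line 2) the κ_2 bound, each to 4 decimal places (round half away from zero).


0.3292
0.3292

largest singular value 17/2, smallest 85/3124
κ = σ_max/σ_min = (17/2)/(85/3124) = 312.4000
worst-case relative error ≤ 312.4000 × 1/949 = 0.3292
solve Ax = b  →  x = [-0.4591 -0.1033]
2-norm of b is 4.0000; of x, 0.4706
δb = ε·‖b‖·d = [0.0025 0.0034]; solving A·Δx = δb gives ‖Δx‖ = 0.1549
realised ‖Δx‖/‖x‖ = 0.3292
so the bound is sharp here: realised error equals the bound


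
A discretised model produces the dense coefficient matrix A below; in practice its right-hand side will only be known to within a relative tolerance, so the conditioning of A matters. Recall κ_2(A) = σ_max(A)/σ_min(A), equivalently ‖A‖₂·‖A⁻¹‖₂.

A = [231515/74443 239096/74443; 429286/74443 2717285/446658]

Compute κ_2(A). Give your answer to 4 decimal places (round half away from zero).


AᵀA = [823133789/19175641 2592765175/57526923; 2592765175/57526923 32670055609/690323076]; tr = 74081893/820836, det = 130321/820836
char-poly roots: 361/4 and 361/205209
κ_2(A) = √(λ_max/λ_min) = √((361/4) / (361/205209)) = 226.5000

226.5000


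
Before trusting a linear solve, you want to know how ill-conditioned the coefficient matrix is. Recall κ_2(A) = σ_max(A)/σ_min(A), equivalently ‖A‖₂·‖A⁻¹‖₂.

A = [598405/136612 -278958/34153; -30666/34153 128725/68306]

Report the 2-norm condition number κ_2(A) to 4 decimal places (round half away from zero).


98.0000

AᵀA = [221972041/11102224 -52000245/1387778; -52000245/1387778 195027001/2775556]; tr = 3467405/38416, det = 130321/153664
solving λ² − 3467405/38416·λ + 130321/153664 = 0 gives λ = 361/4, 361/38416
σ_max=√(361/4)=(19/2), σ_min=√(361/38416)=(19/196) → κ = 98.0000


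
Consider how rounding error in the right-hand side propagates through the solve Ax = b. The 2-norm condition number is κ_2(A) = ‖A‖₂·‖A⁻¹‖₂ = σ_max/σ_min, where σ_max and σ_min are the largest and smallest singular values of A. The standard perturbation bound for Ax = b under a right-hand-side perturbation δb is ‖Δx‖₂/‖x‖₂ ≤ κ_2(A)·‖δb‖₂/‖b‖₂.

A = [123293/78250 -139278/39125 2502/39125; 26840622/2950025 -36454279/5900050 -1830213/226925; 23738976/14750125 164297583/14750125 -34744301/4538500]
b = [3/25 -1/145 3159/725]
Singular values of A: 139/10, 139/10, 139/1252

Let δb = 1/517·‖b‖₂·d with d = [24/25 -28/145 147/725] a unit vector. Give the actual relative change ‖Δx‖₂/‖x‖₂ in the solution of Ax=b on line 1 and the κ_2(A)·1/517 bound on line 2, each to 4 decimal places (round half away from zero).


from the listed singular values, σ₁ = 139/10, σ_n = 139/1252
κ = σ_max/σ_min = (139/10)/(139/1252) = 125.2000
worst-case relative error ≤ 125.2000 × 1/517 = 0.2422
solve Ax = b  →  x = [6.6880 3.0205 5.2317]
‖b‖₂ = 4.3589 and ‖x‖₂ = 9.0124
with δb = [0.0081 -0.0016 0.0017], A·Δx = δb → ‖Δx‖ = 0.0759
realised ‖Δx‖/‖x‖ = 0.0084
realised/bound (from unrounded values) ≈ 0.0348

0.0084
0.2422


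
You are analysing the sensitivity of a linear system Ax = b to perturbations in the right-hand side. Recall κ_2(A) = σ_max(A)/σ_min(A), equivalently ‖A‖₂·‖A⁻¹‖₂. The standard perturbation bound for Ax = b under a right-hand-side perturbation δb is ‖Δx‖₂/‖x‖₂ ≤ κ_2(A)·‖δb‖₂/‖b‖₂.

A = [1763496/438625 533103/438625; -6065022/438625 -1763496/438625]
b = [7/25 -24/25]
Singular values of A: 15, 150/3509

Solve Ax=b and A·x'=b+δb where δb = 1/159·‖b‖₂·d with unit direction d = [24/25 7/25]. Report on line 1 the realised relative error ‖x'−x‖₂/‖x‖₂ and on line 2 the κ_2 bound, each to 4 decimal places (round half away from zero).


from the listed singular values, σ₁ = 15, σ_n = 150/3509
condition number: 15 ÷ (150/3509) = 350.9000
worst-case relative error ≤ 350.9000 × 1/159 = 2.2069
solve Ax = b  →  x = [0.0640 0.0187]
2-norm of b is 1.0000; of x, 0.0667
re-solving with b+δb shifts x by Δx of norm 0.1471
relative error = 2.2069
so the bound is sharp here: realised error equals the bound

2.2069
2.2069


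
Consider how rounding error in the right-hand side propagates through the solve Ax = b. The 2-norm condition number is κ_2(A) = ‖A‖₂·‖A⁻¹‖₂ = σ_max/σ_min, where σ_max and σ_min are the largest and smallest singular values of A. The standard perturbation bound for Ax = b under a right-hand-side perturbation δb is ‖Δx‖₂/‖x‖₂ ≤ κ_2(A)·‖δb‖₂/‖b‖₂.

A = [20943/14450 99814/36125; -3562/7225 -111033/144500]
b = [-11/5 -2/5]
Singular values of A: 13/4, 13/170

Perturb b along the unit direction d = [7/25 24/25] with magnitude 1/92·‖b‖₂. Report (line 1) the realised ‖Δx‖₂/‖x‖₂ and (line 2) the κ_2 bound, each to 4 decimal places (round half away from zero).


largest singular value 13/4, smallest 13/170
κ = σ_max/σ_min = (13/4)/(13/170) = 42.5000
κ_2(A)·‖δb‖/‖b‖ = 0.4620
solve Ax = b  →  x = [11.2489 -6.6968]
‖b‖ = 2.2361, ‖x‖ = 13.0914
δb = ε·‖b‖·d = [0.0068 0.0233]; solving A·Δx = δb gives ‖Δx‖ = 0.3178
dividing the unrounded norms, ‖Δx‖/‖x‖ = 0.0243
realised/bound (from unrounded values) ≈ 0.0526

0.0243
0.4620


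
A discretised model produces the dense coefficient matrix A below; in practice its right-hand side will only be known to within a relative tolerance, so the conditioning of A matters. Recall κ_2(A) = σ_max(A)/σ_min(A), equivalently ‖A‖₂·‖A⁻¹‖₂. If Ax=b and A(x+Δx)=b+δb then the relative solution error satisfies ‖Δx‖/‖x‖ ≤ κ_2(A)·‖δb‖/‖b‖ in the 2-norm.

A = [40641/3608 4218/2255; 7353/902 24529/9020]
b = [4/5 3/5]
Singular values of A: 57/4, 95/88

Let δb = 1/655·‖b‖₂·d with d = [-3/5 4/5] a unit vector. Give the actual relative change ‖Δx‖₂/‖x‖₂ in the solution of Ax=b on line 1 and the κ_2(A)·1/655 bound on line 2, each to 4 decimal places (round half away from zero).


0.0202
0.0202

largest singular value 57/4, smallest 95/88
κ_2(A) = (57/4) / (95/88) = 13.2000
bound on ‖Δx‖/‖x‖: κ·ε = 13.2000·1/655 = 0.0202
solve Ax = b  →  x = [0.0685 0.0154]
2-norm of b is 1.0000; of x, 0.0702
Δx = A⁻¹·δb where δb = 1/655·1.0000·d; ‖Δx‖ = 0.0014
relative error = 0.0202
so the bound is sharp here: realised error equals the bound


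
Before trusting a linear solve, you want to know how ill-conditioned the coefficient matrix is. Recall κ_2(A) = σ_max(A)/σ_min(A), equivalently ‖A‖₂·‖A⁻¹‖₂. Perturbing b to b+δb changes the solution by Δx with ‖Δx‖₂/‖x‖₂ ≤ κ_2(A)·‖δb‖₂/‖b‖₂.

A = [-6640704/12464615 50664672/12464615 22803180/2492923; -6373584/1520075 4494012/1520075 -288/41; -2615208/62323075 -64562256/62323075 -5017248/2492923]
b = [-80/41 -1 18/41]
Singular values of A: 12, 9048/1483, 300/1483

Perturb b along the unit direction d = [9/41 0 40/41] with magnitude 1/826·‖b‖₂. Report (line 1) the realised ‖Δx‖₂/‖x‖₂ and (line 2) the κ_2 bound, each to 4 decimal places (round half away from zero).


0.0396
0.0718

largest singular value 12, smallest 300/1483
condition number: 12 ÷ (300/1483) = 59.3200
worst-case relative error ≤ 59.3200 × 1/826 = 0.0718
solve Ax = b  →  x = [0.1821 -0.2732 -0.0813]
‖b‖ = 2.2361, ‖x‖ = 0.3382
with δb = [0.0006 0.0000 0.0026], A·Δx = δb → ‖Δx‖ = 0.0134
relative error = 0.0396
realised/bound (from unrounded values) ≈ 0.5509


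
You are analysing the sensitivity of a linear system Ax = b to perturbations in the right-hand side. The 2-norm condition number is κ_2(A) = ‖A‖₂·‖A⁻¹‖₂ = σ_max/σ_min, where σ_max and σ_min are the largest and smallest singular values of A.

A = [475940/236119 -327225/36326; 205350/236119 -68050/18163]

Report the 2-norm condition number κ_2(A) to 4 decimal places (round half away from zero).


form AᵀA = [1589866900/329894569 -7064907750/329894569; -7064907750/329894569 125599410625/1319578276] with trace 78500225/784996 and determinant 15625/196249
solving λ² − 78500225/784996·λ + 15625/196249 = 0 gives λ = 100, 625/784996
κ = σ_max/σ_min = 10/(25/886) = 354.4000

354.4000


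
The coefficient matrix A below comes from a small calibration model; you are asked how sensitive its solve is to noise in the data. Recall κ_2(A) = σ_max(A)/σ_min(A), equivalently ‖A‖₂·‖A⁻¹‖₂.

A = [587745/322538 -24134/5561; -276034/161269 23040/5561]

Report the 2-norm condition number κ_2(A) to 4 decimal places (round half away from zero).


AᵀA = [773154889/123698884 -463866975/30924721; -463866975/30924721 1113291556/30924721]; tr = 5226321113/123698884, det = 456976/30924721
λ_max, λ_min = (5226321113/123698884 ± √27313527937450122225/15301413902845456)/2 = 169/4, 10816/30924721
κ_2(A) = √(λ_max/λ_min) = √((169/4) / (10816/30924721)) = 347.5625

347.5625


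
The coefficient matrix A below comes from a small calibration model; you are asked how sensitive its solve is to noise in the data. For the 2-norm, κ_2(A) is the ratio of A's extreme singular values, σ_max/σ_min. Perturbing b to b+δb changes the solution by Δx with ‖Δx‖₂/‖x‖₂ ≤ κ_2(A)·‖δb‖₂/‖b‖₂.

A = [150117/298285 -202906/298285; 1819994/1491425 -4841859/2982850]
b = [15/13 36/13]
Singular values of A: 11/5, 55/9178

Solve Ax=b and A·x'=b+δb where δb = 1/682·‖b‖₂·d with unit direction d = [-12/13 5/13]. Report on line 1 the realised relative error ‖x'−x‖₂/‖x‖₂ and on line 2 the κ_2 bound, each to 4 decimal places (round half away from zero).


0.5383
0.5383

σ_max = 11/5, σ_min = 55/9178
condition number: (11/5) ÷ (55/9178) = 367.1200
bound on ‖Δx‖/‖x‖: κ·ε = 367.1200·1/682 = 0.5383
solve Ax = b  →  x = [0.8182 -1.0909]
2-norm of b is 3.0000; of x, 1.3636
re-solving with b+δb shifts x by Δx of norm 0.7340
dividing the unrounded norms, ‖Δx‖/‖x‖ = 0.5383
realised/bound = 1 exactly: the bound is attained for this b and d


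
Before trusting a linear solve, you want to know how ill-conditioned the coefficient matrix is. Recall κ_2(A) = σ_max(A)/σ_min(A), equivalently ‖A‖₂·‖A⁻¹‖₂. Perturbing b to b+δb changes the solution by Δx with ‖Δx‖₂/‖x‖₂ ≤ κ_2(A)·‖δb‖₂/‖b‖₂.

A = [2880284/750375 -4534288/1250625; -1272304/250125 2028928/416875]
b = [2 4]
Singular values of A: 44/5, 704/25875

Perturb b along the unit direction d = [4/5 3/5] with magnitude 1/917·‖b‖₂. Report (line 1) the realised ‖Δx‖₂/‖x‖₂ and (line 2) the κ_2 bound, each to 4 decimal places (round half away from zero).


largest singular value 44/5, smallest 704/25875
condition number: (44/5) ÷ (704/25875) = 323.4375
κ_2(A)·‖δb‖/‖b‖ = 0.3527
solve Ax = b  →  x = [101.2265 106.6174]
‖b‖₂ = 4.4721 and ‖x‖₂ = 147.0172
with δb = [0.0039 0.0029], A·Δx = δb → ‖Δx‖ = 0.1792
dividing the unrounded norms, ‖Δx‖/‖x‖ = 0.0012
tightness: 0.0012 against a bound of 0.3527 (unrounded ratio ≈ 0.0035)

0.0012
0.3527


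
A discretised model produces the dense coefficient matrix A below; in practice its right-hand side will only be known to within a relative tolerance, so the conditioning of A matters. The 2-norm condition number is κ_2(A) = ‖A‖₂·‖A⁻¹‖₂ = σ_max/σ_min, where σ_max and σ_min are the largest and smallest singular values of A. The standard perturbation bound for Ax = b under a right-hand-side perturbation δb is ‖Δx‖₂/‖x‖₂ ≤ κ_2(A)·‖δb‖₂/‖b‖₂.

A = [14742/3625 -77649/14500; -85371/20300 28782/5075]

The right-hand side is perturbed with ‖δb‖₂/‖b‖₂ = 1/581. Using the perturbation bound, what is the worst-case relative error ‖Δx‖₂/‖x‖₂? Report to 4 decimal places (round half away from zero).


M = AᵀA = [419249961/12250000 -34934328/765625; -34934328/765625 745303689/12250000]. tr(M)=23291073/245000, det(M)=2313441/7840000
solving λ² − 23291073/245000·λ + 2313441/7840000 = 0 gives λ = 1521/16, 1521/490000
σ_max=√(1521/16)=(39/4), σ_min=√(1521/490000)=(39/700) → κ = 175.0000
worst-case relative error ≤ 175.0000 × 1/581 = 0.3012

0.3012


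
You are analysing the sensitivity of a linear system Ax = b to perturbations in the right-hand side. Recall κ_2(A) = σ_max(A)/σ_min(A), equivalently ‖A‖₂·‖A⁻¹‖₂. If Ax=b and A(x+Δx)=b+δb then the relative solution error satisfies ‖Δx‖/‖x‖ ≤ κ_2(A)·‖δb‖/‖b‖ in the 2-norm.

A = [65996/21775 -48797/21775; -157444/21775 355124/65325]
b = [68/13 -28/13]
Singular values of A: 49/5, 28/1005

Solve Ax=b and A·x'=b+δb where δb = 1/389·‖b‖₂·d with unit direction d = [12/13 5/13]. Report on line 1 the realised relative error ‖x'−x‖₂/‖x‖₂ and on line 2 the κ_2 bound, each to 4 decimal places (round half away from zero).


0.0036
0.9042

largest singular value 49/5, smallest 28/1005
condition number: (49/5) ÷ (28/1005) = 351.7500
worst-case relative error ≤ 351.7500 × 1/389 = 0.9042
solve Ax = b  →  x = [86.4694 114.6122]
‖b‖₂ = 5.6569 and ‖x‖₂ = 143.5720
δb = ε·‖b‖·d = [0.0134 0.0056]; solving A·Δx = δb gives ‖Δx‖ = 0.5220
dividing the unrounded norms, ‖Δx‖/‖x‖ = 0.0036
tightness: 0.0036 against a bound of 0.9042 (unrounded ratio ≈ 0.0040)


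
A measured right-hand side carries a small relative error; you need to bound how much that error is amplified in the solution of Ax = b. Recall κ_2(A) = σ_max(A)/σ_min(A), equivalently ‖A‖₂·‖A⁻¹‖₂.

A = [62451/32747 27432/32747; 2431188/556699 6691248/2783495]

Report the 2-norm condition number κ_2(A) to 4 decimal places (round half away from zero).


AᵀA = [41643857457/1833809329 110906461656/9169046645; 110906461656/9169046645 297098922816/45845233225]; tr = 4630433769/158634025, det = 136048896/158634025
λ_max, λ_min = (4630433769/158634025 ± √21354588953218399761/25164753887700625)/2 = 729/25, 186624/6345361
κ_2(A) = √(λ_max/λ_min) = √((729/25) / (186624/6345361)) = 31.4875

31.4875


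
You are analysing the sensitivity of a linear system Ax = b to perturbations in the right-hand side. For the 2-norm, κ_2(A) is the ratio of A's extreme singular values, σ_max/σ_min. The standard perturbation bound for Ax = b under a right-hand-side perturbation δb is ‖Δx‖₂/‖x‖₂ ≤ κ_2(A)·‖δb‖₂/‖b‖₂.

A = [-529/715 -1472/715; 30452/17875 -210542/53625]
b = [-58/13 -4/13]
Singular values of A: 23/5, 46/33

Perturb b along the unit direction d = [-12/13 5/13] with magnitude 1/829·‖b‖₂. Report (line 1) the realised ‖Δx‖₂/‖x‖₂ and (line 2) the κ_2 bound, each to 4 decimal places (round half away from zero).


0.0013
0.0040

largest singular value 23/5, smallest 46/33
condition number: (23/5) ÷ (46/33) = 3.3000
worst-case relative error ≤ 3.3000 × 1/829 = 0.0040
solve Ax = b  →  x = [2.6330 1.2209]
2-norm of b is 4.4721; of x, 2.9023
with δb = [-0.0050 0.0021], A·Δx = δb → ‖Δx‖ = 0.0039
dividing the unrounded norms, ‖Δx‖/‖x‖ = 0.0013
tightness: 0.0013 against a bound of 0.0040 (unrounded ratio ≈ 0.3350)


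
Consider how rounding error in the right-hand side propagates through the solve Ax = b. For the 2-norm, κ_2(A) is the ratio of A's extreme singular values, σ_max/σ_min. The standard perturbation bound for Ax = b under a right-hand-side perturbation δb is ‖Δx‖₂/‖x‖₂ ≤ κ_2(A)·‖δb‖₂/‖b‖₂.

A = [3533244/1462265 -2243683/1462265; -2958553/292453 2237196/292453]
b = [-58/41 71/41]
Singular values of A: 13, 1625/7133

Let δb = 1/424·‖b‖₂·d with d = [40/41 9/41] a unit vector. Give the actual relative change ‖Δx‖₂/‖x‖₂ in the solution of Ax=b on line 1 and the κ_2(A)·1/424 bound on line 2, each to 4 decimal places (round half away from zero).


0.0053
0.1346

largest singular value 13, smallest 1625/7133
condition number: 13 ÷ (1625/7133) = 57.0640
perturbation bound = 57.0640·1/424 = 0.1346
solve Ax = b  →  x = [-2.7568 -3.4193]
‖b‖₂ = 2.2361 and ‖x‖₂ = 4.3922
Δx = A⁻¹·δb where δb = 1/424·2.2361·d; ‖Δx‖ = 0.0231
dividing the unrounded norms, ‖Δx‖/‖x‖ = 0.0053
realised/bound (from unrounded values) ≈ 0.0392
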